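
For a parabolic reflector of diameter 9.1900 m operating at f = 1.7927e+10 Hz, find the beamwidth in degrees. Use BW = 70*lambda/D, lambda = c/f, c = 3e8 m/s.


lambda = c / f = 3.0000e+08 / 1.7927e+10 = 0.01673453 m
BW = 70 * 0.01673453 / 9.1900 = 0.1275 deg

0.1275 deg


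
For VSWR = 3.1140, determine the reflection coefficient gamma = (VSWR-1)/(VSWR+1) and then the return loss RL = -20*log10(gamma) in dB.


gamma = (3.1140 - 1) / (3.1140 + 1) = 0.5138551
RL = -20 * log10(0.5138551) = 5.783 dB

5.783 dB


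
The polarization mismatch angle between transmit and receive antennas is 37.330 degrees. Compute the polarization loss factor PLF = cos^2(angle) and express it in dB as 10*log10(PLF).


PLF_linear = cos^2(37.330 deg) = 0.6322732
PLF_dB = 10 * log10(0.6322732) = -1.991 dB

-1.991 dB


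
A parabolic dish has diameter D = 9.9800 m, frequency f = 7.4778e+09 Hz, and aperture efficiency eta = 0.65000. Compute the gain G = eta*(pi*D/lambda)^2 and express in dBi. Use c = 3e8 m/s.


lambda = c / f = 3.0000e+08 / 7.4778e+09 = 0.04011875 m
G_linear = 0.65000 * (pi * 9.9800 / 0.04011875)^2 = 396989.8
G_dBi = 10 * log10(396989.8) = 55.99 dBi

55.99 dBi


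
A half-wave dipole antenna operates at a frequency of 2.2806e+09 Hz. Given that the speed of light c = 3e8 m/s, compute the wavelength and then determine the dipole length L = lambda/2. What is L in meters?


lambda = c / f = 3.0000e+08 / 2.2806e+09 = 0.1315443 m
L = lambda / 2 = 0.1315443 / 2 = 0.06577 m

0.06577 m


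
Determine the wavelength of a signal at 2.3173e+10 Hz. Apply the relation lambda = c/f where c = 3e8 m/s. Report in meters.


lambda = c / f = 3.0000e+08 / 2.3173e+10 = 0.01295 m

0.01295 m


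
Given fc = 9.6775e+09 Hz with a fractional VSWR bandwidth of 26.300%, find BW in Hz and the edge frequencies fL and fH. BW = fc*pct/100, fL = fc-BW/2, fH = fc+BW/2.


BW = 9.6775e+09 * 26.300/100 = 2.545182e+09 Hz
fL = 9.6775e+09 - 2.545182e+09/2 = 8.405e+09 Hz
fH = 9.6775e+09 + 2.545182e+09/2 = 1.095e+10 Hz

BW=2.545e+09 Hz, fL=8.405e+09 Hz, fH=1.095e+10 Hz


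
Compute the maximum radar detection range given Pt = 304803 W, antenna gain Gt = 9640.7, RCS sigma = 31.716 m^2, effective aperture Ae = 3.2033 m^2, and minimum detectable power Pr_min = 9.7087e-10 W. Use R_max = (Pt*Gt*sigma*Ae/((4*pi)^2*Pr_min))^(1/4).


R^4 = 304803*9640.7*31.716*3.2033 / ((4*pi)^2 * 9.7087e-10) = 1.947256e+18
R_max = 1.947256e+18^0.25 = 37356 m

37356 m


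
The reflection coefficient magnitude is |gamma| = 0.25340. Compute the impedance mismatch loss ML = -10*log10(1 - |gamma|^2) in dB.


ML = -10 * log10(1 - 0.25340^2) = -10 * log10(0.93578844) = 0.2882 dB

0.2882 dB


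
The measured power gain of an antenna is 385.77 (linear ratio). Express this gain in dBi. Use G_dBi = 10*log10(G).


G_dBi = 10 * log10(385.77) = 25.86 dBi

25.86 dBi


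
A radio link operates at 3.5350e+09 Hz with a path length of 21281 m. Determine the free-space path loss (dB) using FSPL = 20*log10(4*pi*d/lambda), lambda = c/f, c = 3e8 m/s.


lambda = c / f = 3.0000e+08 / 3.5350e+09 = 0.08486563 m
FSPL = 20 * log10(4*pi*21281/0.08486563) = 130.0 dB

130.0 dB


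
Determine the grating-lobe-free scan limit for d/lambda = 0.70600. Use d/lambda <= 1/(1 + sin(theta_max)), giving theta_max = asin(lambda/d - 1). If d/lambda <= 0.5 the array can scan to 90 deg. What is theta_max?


lambda/d - 1 = 1/0.70600 - 1 = 0.4164306
theta_max = asin(0.4164306) = 24.61 deg

24.61 deg


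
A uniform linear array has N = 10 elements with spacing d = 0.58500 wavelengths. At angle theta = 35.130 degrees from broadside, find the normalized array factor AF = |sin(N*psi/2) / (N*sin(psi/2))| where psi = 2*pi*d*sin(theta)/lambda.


psi = 2*pi*0.58500*sin(35.130 deg) = 2.115100 rad
AF = |sin(10*2.115100/2) / (10*sin(2.115100/2))| = 0.1048

0.1048


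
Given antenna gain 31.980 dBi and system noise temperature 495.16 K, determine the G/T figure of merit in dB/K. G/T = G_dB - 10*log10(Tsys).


G/T = 31.980 - 10*log10(495.16) = 31.980 - 26.94746 = 5.033 dB/K

5.033 dB/K


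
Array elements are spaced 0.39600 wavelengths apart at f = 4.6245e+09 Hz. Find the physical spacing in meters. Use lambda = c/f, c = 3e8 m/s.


lambda = c / f = 3.0000e+08 / 4.6245e+09 = 0.06487188 m
d = 0.39600 * 0.06487188 = 0.02569 m

0.02569 m


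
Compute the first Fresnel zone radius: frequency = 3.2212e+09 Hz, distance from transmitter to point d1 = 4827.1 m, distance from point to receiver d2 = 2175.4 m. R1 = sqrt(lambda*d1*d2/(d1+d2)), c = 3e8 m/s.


lambda = c / f = 3.0000e+08 / 3.2212e+09 = 0.09313299 m
R1 = sqrt(0.09313299 * 4827.1 * 2175.4 / (4827.1 + 2175.4)) = 11.82 m

11.82 m


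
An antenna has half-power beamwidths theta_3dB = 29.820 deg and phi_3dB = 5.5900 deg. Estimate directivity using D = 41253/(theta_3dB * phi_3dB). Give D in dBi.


D_linear = 41253 / (29.820 * 5.5900) = 247.4777
D_dBi = 10 * log10(247.4777) = 23.94 dBi

23.94 dBi


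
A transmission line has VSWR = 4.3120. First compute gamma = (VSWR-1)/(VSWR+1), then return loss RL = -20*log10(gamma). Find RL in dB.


gamma = (4.3120 - 1) / (4.3120 + 1) = 0.6234940
RL = -20 * log10(0.6234940) = 4.103 dB

4.103 dB


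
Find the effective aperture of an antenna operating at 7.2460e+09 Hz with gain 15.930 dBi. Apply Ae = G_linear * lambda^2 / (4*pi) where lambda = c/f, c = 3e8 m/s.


lambda = c / f = 3.0000e+08 / 7.2460e+09 = 0.04140215 m
G_linear = 10^(15.930/10) = 39.17419
Ae = G_linear * lambda^2 / (4*pi) = 39.17419 * 0.04140215^2 / (4*pi) = 5.344e-03 m^2

5.344e-03 m^2


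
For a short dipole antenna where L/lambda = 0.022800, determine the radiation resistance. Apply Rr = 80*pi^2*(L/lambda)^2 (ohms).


Rr = 80 * pi^2 * (0.022800)^2 = 80 * 9.869604 * 5.198400e-04 = 0.4104 ohm

0.4104 ohm


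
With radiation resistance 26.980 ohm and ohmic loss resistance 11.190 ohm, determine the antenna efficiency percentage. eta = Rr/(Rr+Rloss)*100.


eta = 26.980 / (26.980 + 11.190) * 100 = 70.68%

70.68%


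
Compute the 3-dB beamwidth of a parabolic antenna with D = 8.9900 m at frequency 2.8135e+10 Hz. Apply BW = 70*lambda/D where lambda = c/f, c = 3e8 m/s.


lambda = c / f = 3.0000e+08 / 2.8135e+10 = 0.01066288 m
BW = 70 * 0.01066288 / 8.9900 = 0.08303 deg

0.08303 deg


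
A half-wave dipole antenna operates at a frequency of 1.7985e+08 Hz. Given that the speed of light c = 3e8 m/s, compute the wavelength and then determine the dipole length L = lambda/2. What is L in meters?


lambda = c / f = 3.0000e+08 / 1.7985e+08 = 1.668057 m
L = lambda / 2 = 1.668057 / 2 = 0.8340 m

0.8340 m


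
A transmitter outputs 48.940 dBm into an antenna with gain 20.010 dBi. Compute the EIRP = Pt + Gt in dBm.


EIRP = Pt + Gt = 48.940 + 20.010 = 68.95 dBm

68.95 dBm


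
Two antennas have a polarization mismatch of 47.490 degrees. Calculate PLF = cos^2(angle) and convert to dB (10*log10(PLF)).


PLF_linear = cos^2(47.490 deg) = 0.4565960
PLF_dB = 10 * log10(0.4565960) = -3.405 dB

-3.405 dB


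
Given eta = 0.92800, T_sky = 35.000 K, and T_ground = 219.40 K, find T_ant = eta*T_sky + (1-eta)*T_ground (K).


T_ant = 0.92800 * 35.000 + (1 - 0.92800) * 219.40 = 48.28 K

48.28 K


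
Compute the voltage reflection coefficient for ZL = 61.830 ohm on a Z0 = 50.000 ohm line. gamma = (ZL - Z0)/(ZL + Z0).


gamma = (61.830 - 50.000) / (61.830 + 50.000) = 0.1058

0.1058


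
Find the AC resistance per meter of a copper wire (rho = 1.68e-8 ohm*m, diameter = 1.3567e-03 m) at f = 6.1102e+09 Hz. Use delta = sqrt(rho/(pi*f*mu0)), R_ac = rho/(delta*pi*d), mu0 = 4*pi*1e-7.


delta = sqrt(1.68e-8 / (pi * 6.1102e+09 * 4*pi*1e-7)) = 8.345398e-07 m
R_ac = 1.68e-8 / (8.345398e-07 * pi * 1.3567e-03) = 4.723 ohm/m

4.723 ohm/m


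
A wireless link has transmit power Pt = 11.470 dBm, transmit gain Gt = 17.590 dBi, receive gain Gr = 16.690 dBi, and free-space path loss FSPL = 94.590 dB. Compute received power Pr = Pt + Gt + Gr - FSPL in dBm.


Pr = 11.470 + 17.590 + 16.690 - 94.590 = -48.84 dBm

-48.84 dBm


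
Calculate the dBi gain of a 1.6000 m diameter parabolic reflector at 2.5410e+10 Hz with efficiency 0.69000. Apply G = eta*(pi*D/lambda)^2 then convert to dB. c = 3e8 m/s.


lambda = c / f = 3.0000e+08 / 2.5410e+10 = 0.01180638 m
G_linear = 0.69000 * (pi * 1.6000 / 0.01180638)^2 = 125070.6
G_dBi = 10 * log10(125070.6) = 50.97 dBi

50.97 dBi


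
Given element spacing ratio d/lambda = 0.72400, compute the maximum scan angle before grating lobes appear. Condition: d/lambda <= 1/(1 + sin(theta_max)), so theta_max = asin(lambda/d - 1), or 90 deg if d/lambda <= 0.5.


lambda/d - 1 = 1/0.72400 - 1 = 0.3812155
theta_max = asin(0.3812155) = 22.41 deg

22.41 deg


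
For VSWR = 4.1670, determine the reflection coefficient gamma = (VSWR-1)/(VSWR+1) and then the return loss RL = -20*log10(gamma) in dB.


gamma = (4.1670 - 1) / (4.1670 + 1) = 0.6129282
RL = -20 * log10(0.6129282) = 4.252 dB

4.252 dB


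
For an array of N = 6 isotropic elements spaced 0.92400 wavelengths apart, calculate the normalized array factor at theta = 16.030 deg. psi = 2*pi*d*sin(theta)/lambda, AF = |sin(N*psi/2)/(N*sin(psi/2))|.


psi = 2*pi*0.92400*sin(16.030 deg) = 1.603180 rad
AF = |sin(6*1.603180/2) / (6*sin(1.603180/2))| = 0.2309

0.2309


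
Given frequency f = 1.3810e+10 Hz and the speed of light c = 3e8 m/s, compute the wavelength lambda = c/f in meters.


lambda = c / f = 3.0000e+08 / 1.3810e+10 = 0.02172 m

0.02172 m


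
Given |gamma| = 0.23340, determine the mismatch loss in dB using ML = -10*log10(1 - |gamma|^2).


ML = -10 * log10(1 - 0.23340^2) = -10 * log10(0.94552444) = 0.2433 dB

0.2433 dB


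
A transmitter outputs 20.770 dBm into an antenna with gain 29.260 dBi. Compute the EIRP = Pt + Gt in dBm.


EIRP = Pt + Gt = 20.770 + 29.260 = 50.03 dBm

50.03 dBm


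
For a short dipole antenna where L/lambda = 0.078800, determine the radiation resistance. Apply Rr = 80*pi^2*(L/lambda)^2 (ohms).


Rr = 80 * pi^2 * (0.078800)^2 = 80 * 9.869604 * 6.209440e-03 = 4.903 ohm

4.903 ohm


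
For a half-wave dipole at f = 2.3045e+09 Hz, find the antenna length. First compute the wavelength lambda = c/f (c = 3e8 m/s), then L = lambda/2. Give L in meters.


lambda = c / f = 3.0000e+08 / 2.3045e+09 = 0.1301801 m
L = lambda / 2 = 0.1301801 / 2 = 0.06509 m

0.06509 m


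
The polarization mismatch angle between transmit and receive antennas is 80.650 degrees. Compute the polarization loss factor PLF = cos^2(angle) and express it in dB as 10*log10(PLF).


PLF_linear = cos^2(80.650 deg) = 0.02639486
PLF_dB = 10 * log10(0.02639486) = -15.78 dB

-15.78 dB


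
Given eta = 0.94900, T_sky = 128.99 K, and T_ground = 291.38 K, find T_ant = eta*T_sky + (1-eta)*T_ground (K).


T_ant = 0.94900 * 128.99 + (1 - 0.94900) * 291.38 = 137.3 K

137.3 K


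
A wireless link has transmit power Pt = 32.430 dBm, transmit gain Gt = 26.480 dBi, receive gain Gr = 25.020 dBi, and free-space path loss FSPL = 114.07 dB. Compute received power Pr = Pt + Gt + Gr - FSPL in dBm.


Pr = 32.430 + 26.480 + 25.020 - 114.07 = -30.14 dBm

-30.14 dBm


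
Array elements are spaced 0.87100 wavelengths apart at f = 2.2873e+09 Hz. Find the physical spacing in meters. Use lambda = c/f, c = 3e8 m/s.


lambda = c / f = 3.0000e+08 / 2.2873e+09 = 0.1311590 m
d = 0.87100 * 0.1311590 = 0.1142 m

0.1142 m


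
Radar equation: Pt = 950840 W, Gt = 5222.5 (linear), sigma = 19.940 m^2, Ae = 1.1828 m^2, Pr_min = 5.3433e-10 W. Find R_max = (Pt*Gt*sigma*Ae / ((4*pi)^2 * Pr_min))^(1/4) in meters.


R^4 = 950840*5222.5*19.940*1.1828 / ((4*pi)^2 * 5.3433e-10) = 1.388012e+18
R_max = 1.388012e+18^0.25 = 34324 m

34324 m


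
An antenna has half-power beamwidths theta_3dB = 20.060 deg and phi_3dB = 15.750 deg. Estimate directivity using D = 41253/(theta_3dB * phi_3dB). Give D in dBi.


D_linear = 41253 / (20.060 * 15.750) = 130.5702
D_dBi = 10 * log10(130.5702) = 21.16 dBi

21.16 dBi


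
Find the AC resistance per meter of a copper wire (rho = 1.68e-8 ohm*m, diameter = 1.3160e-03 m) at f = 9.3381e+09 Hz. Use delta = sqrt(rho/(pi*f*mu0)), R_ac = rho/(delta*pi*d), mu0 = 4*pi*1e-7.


delta = sqrt(1.68e-8 / (pi * 9.3381e+09 * 4*pi*1e-7)) = 6.750649e-07 m
R_ac = 1.68e-8 / (6.750649e-07 * pi * 1.3160e-03) = 6.019 ohm/m

6.019 ohm/m


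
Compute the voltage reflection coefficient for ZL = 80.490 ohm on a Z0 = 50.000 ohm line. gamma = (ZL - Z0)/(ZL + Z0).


gamma = (80.490 - 50.000) / (80.490 + 50.000) = 0.2337

0.2337


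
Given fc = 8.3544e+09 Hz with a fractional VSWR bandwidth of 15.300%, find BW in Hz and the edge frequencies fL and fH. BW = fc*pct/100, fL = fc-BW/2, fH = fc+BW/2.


BW = 8.3544e+09 * 15.300/100 = 1.278223e+09 Hz
fL = 8.3544e+09 - 1.278223e+09/2 = 7.715e+09 Hz
fH = 8.3544e+09 + 1.278223e+09/2 = 8.994e+09 Hz

BW=1.278e+09 Hz, fL=7.715e+09 Hz, fH=8.994e+09 Hz


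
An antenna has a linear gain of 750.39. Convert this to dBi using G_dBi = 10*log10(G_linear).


G_dBi = 10 * log10(750.39) = 28.75 dBi

28.75 dBi


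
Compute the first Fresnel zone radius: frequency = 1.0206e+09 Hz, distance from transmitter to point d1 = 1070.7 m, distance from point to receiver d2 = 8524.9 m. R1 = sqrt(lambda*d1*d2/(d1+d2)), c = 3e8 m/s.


lambda = c / f = 3.0000e+08 / 1.0206e+09 = 0.2939447 m
R1 = sqrt(0.2939447 * 1070.7 * 8524.9 / (1070.7 + 8524.9)) = 16.72 m

16.72 m


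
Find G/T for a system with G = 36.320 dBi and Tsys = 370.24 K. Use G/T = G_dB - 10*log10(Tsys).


G/T = 36.320 - 10*log10(370.24) = 36.320 - 25.68483 = 10.64 dB/K

10.64 dB/K


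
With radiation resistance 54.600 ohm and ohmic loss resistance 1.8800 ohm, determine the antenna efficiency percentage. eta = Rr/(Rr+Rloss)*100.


eta = 54.600 / (54.600 + 1.8800) * 100 = 96.67%

96.67%


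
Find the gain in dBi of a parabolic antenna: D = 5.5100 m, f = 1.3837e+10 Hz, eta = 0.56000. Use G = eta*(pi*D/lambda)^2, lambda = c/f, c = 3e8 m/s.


lambda = c / f = 3.0000e+08 / 1.3837e+10 = 0.02168100 m
G_linear = 0.56000 * (pi * 5.5100 / 0.02168100)^2 = 356970.5
G_dBi = 10 * log10(356970.5) = 55.53 dBi

55.53 dBi


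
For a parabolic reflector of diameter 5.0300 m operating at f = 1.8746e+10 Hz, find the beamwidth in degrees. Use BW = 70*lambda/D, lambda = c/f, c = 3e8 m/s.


lambda = c / f = 3.0000e+08 / 1.8746e+10 = 0.01600341 m
BW = 70 * 0.01600341 / 5.0300 = 0.2227 deg

0.2227 deg


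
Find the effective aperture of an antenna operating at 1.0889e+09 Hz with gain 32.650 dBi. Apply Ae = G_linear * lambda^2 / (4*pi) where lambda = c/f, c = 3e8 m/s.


lambda = c / f = 3.0000e+08 / 1.0889e+09 = 0.2755074 m
G_linear = 10^(32.650/10) = 1840.772
Ae = G_linear * lambda^2 / (4*pi) = 1840.772 * 0.2755074^2 / (4*pi) = 11.12 m^2

11.12 m^2


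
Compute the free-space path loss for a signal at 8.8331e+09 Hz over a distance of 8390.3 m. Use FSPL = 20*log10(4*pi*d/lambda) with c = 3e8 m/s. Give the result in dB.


lambda = c / f = 3.0000e+08 / 8.8331e+09 = 0.03396316 m
FSPL = 20 * log10(4*pi*8390.3/0.03396316) = 129.8 dB

129.8 dB


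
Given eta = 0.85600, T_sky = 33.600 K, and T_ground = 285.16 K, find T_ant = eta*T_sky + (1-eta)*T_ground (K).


T_ant = 0.85600 * 33.600 + (1 - 0.85600) * 285.16 = 69.82 K

69.82 K


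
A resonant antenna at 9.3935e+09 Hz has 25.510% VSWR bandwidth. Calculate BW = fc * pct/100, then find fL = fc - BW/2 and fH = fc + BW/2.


BW = 9.3935e+09 * 25.510/100 = 2.396282e+09 Hz
fL = 9.3935e+09 - 2.396282e+09/2 = 8.195e+09 Hz
fH = 9.3935e+09 + 2.396282e+09/2 = 1.059e+10 Hz

BW=2.396e+09 Hz, fL=8.195e+09 Hz, fH=1.059e+10 Hz


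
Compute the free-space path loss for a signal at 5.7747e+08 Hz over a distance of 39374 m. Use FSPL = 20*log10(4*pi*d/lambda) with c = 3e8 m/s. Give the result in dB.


lambda = c / f = 3.0000e+08 / 5.7747e+08 = 0.5195075 m
FSPL = 20 * log10(4*pi*39374/0.5195075) = 119.6 dB

119.6 dB


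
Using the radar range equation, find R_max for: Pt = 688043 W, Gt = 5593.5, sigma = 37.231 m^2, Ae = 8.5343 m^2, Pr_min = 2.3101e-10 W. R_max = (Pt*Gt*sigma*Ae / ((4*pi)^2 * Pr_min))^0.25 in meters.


R^4 = 688043*5593.5*37.231*8.5343 / ((4*pi)^2 * 2.3101e-10) = 3.352134e+19
R_max = 3.352134e+19^0.25 = 76090 m

76090 m


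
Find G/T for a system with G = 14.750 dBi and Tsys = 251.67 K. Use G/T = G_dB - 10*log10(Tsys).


G/T = 14.750 - 10*log10(251.67) = 14.750 - 24.00831 = -9.258 dB/K

-9.258 dB/K


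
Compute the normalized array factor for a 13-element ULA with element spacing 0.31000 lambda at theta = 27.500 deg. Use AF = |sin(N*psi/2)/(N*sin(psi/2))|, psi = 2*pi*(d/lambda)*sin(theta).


psi = 2*pi*0.31000*sin(27.500 deg) = 0.8993882 rad
AF = |sin(13*0.8993882/2) / (13*sin(0.8993882/2))| = 0.07492

0.07492


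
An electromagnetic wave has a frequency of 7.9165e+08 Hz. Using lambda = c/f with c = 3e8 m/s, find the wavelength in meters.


lambda = c / f = 3.0000e+08 / 7.9165e+08 = 0.3790 m

0.3790 m


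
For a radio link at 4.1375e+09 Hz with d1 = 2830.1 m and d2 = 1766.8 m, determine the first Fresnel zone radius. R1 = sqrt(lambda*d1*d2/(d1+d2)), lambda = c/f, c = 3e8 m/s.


lambda = c / f = 3.0000e+08 / 4.1375e+09 = 0.07250755 m
R1 = sqrt(0.07250755 * 2830.1 * 1766.8 / (2830.1 + 1766.8)) = 8.881 m

8.881 m


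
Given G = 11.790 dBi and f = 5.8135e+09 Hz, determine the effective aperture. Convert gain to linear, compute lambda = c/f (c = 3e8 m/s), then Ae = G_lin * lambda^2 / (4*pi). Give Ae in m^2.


lambda = c / f = 3.0000e+08 / 5.8135e+09 = 0.05160403 m
G_linear = 10^(11.790/10) = 15.10080
Ae = G_linear * lambda^2 / (4*pi) = 15.10080 * 0.05160403^2 / (4*pi) = 3.200e-03 m^2

3.200e-03 m^2


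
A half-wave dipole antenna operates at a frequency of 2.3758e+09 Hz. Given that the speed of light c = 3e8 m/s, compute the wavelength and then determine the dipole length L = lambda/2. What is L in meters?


lambda = c / f = 3.0000e+08 / 2.3758e+09 = 0.1262733 m
L = lambda / 2 = 0.1262733 / 2 = 0.06314 m

0.06314 m


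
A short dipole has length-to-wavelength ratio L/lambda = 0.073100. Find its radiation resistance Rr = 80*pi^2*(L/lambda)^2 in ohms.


Rr = 80 * pi^2 * (0.073100)^2 = 80 * 9.869604 * 5.343610e-03 = 4.219 ohm

4.219 ohm


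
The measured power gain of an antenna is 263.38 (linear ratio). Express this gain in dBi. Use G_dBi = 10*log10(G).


G_dBi = 10 * log10(263.38) = 24.21 dBi

24.21 dBi


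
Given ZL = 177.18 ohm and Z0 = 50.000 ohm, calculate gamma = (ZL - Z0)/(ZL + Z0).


gamma = (177.18 - 50.000) / (177.18 + 50.000) = 0.5598

0.5598


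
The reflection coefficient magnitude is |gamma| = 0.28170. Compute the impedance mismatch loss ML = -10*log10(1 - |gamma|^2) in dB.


ML = -10 * log10(1 - 0.28170^2) = -10 * log10(0.92064511) = 0.3591 dB

0.3591 dB


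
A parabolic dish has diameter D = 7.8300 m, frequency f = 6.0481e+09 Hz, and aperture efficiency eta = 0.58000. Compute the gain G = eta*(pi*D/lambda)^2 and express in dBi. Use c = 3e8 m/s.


lambda = c / f = 3.0000e+08 / 6.0481e+09 = 0.04960235 m
G_linear = 0.58000 * (pi * 7.8300 / 0.04960235)^2 = 142641.8
G_dBi = 10 * log10(142641.8) = 51.54 dBi

51.54 dBi


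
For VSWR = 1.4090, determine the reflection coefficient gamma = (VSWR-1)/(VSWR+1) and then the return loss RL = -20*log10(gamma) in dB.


gamma = (1.4090 - 1) / (1.4090 + 1) = 0.1697800
RL = -20 * log10(0.1697800) = 15.40 dB

15.40 dB


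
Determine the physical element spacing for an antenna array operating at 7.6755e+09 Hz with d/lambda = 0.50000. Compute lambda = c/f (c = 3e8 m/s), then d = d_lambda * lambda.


lambda = c / f = 3.0000e+08 / 7.6755e+09 = 0.03908540 m
d = 0.50000 * 0.03908540 = 0.01954 m

0.01954 m


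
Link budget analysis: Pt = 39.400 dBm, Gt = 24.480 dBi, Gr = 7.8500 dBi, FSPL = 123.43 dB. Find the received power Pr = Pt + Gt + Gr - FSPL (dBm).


Pr = 39.400 + 24.480 + 7.8500 - 123.43 = -51.70 dBm

-51.70 dBm


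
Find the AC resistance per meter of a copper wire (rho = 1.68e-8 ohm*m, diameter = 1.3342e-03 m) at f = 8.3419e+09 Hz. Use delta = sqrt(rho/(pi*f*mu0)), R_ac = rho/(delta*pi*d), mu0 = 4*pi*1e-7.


delta = sqrt(1.68e-8 / (pi * 8.3419e+09 * 4*pi*1e-7)) = 7.142369e-07 m
R_ac = 1.68e-8 / (7.142369e-07 * pi * 1.3342e-03) = 5.612 ohm/m

5.612 ohm/m


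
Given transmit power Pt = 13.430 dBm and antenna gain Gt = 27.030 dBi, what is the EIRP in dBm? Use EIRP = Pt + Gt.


EIRP = Pt + Gt = 13.430 + 27.030 = 40.46 dBm

40.46 dBm


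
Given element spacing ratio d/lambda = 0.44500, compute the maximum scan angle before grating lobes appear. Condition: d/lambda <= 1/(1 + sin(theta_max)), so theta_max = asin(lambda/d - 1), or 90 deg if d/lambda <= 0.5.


lambda/d - 1 = 1/0.44500 - 1 = 1.247191 >= 1
d/lambda <= 0.5, so the array can scan to endfire without grating lobes: theta_max = 90 deg

90 deg


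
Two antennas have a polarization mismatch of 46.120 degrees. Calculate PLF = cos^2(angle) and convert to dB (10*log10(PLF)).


PLF_linear = cos^2(46.120 deg) = 0.4804573
PLF_dB = 10 * log10(0.4804573) = -3.183 dB

-3.183 dB


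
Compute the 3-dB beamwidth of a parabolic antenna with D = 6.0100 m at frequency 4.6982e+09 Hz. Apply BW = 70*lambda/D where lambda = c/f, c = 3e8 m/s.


lambda = c / f = 3.0000e+08 / 4.6982e+09 = 0.06385424 m
BW = 70 * 0.06385424 / 6.0100 = 0.7437 deg

0.7437 deg


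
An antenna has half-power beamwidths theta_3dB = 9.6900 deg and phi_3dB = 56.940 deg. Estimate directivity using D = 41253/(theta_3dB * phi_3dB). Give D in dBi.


D_linear = 41253 / (9.6900 * 56.940) = 74.76775
D_dBi = 10 * log10(74.76775) = 18.74 dBi

18.74 dBi


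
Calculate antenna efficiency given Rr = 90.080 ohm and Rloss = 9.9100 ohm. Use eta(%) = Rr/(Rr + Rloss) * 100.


eta = 90.080 / (90.080 + 9.9100) * 100 = 90.09%

90.09%


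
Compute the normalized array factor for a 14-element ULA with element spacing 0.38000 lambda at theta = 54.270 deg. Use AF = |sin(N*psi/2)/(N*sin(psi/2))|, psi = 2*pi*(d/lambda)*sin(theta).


psi = 2*pi*0.38000*sin(54.270 deg) = 1.938209 rad
AF = |sin(14*1.938209/2) / (14*sin(1.938209/2))| = 0.07296

0.07296


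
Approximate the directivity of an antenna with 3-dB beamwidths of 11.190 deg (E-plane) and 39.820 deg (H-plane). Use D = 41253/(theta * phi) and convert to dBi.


D_linear = 41253 / (11.190 * 39.820) = 92.58150
D_dBi = 10 * log10(92.58150) = 19.67 dBi

19.67 dBi


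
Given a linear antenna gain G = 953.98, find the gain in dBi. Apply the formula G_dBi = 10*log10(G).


G_dBi = 10 * log10(953.98) = 29.80 dBi

29.80 dBi


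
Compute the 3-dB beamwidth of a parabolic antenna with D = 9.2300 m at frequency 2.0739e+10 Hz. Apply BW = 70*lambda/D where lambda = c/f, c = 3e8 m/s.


lambda = c / f = 3.0000e+08 / 2.0739e+10 = 0.01446550 m
BW = 70 * 0.01446550 / 9.2300 = 0.1097 deg

0.1097 deg


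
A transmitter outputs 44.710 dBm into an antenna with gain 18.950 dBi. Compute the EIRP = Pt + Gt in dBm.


EIRP = Pt + Gt = 44.710 + 18.950 = 63.66 dBm

63.66 dBm


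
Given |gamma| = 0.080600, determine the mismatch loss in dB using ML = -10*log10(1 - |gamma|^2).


ML = -10 * log10(1 - 0.080600^2) = -10 * log10(0.99350364) = 0.02831 dB

0.02831 dB


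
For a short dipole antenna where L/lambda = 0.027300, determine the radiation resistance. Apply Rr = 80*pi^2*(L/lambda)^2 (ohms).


Rr = 80 * pi^2 * (0.027300)^2 = 80 * 9.869604 * 7.452900e-04 = 0.5885 ohm

0.5885 ohm


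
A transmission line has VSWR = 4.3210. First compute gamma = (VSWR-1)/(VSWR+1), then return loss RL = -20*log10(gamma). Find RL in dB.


gamma = (4.3210 - 1) / (4.3210 + 1) = 0.6241308
RL = -20 * log10(0.6241308) = 4.094 dB

4.094 dB


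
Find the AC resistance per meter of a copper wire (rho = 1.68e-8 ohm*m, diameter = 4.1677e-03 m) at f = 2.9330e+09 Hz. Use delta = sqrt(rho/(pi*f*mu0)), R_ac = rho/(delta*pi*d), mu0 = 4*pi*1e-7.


delta = sqrt(1.68e-8 / (pi * 2.9330e+09 * 4*pi*1e-7)) = 1.204533e-06 m
R_ac = 1.68e-8 / (1.204533e-06 * pi * 4.1677e-03) = 1.065 ohm/m

1.065 ohm/m


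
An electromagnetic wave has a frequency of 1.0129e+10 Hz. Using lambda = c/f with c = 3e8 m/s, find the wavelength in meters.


lambda = c / f = 3.0000e+08 / 1.0129e+10 = 0.02962 m

0.02962 m


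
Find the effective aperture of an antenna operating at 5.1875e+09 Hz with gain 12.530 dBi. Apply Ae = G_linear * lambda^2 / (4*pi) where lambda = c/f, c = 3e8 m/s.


lambda = c / f = 3.0000e+08 / 5.1875e+09 = 0.05783133 m
G_linear = 10^(12.530/10) = 17.90606
Ae = G_linear * lambda^2 / (4*pi) = 17.90606 * 0.05783133^2 / (4*pi) = 4.766e-03 m^2

4.766e-03 m^2


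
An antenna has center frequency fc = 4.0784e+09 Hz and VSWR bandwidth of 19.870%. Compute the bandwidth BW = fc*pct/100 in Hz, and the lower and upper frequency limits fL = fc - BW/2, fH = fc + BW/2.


BW = 4.0784e+09 * 19.870/100 = 8.103781e+08 Hz
fL = 4.0784e+09 - 8.103781e+08/2 = 3.673e+09 Hz
fH = 4.0784e+09 + 8.103781e+08/2 = 4.484e+09 Hz

BW=8.104e+08 Hz, fL=3.673e+09 Hz, fH=4.484e+09 Hz


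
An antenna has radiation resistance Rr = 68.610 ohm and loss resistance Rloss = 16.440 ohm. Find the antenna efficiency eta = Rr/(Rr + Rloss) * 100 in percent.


eta = 68.610 / (68.610 + 16.440) * 100 = 80.67%

80.67%


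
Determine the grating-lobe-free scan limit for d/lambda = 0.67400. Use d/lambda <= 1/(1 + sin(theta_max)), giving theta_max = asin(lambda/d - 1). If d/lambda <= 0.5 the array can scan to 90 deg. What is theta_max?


lambda/d - 1 = 1/0.67400 - 1 = 0.4836795
theta_max = asin(0.4836795) = 28.93 deg

28.93 deg


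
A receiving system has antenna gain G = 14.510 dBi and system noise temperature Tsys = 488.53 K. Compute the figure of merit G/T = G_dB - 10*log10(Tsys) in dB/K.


G/T = 14.510 - 10*log10(488.53) = 14.510 - 26.88891 = -12.38 dB/K

-12.38 dB/K


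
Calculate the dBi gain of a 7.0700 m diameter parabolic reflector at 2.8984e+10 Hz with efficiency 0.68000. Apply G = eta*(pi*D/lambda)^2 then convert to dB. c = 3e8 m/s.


lambda = c / f = 3.0000e+08 / 2.8984e+10 = 0.01035054 m
G_linear = 0.68000 * (pi * 7.0700 / 0.01035054)^2 = 3.131277e+06
G_dBi = 10 * log10(3.131277e+06) = 64.96 dBi

64.96 dBi


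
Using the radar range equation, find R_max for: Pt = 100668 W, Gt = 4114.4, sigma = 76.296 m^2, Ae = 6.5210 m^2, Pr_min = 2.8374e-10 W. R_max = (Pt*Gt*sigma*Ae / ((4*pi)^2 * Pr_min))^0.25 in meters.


R^4 = 100668*4114.4*76.296*6.5210 / ((4*pi)^2 * 2.8374e-10) = 4.599108e+18
R_max = 4.599108e+18^0.25 = 46309 m

46309 m


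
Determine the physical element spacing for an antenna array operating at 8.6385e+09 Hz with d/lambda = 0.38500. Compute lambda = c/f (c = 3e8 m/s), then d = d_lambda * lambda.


lambda = c / f = 3.0000e+08 / 8.6385e+09 = 0.03472825 m
d = 0.38500 * 0.03472825 = 0.01337 m

0.01337 m


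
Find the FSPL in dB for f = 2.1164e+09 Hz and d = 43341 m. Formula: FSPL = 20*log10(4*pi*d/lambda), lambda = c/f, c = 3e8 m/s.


lambda = c / f = 3.0000e+08 / 2.1164e+09 = 0.1417501 m
FSPL = 20 * log10(4*pi*43341/0.1417501) = 131.7 dB

131.7 dB


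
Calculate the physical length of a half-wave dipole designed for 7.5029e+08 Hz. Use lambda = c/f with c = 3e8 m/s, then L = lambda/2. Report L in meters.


lambda = c / f = 3.0000e+08 / 7.5029e+08 = 0.3998454 m
L = lambda / 2 = 0.3998454 / 2 = 0.1999 m

0.1999 m


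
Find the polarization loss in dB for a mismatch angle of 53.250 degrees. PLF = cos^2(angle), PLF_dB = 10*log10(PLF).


PLF_linear = cos^2(53.250 deg) = 0.3579923
PLF_dB = 10 * log10(0.3579923) = -4.461 dB

-4.461 dB


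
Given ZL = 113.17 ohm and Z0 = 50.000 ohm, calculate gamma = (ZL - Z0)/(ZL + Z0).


gamma = (113.17 - 50.000) / (113.17 + 50.000) = 0.3871

0.3871


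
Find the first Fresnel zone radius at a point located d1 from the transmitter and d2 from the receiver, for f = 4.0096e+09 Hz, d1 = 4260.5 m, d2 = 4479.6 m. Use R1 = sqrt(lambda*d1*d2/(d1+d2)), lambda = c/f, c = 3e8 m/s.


lambda = c / f = 3.0000e+08 / 4.0096e+09 = 0.07482043 m
R1 = sqrt(0.07482043 * 4260.5 * 4479.6 / (4260.5 + 4479.6)) = 12.78 m

12.78 m


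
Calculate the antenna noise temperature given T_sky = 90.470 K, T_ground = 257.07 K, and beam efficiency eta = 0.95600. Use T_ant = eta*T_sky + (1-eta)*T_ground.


T_ant = 0.95600 * 90.470 + (1 - 0.95600) * 257.07 = 97.80 K

97.80 K


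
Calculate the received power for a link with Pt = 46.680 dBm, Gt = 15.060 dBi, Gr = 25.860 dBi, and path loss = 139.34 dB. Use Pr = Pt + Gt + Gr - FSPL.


Pr = 46.680 + 15.060 + 25.860 - 139.34 = -51.74 dBm

-51.74 dBm


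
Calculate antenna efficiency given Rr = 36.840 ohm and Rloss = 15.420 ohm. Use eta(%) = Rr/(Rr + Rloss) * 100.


eta = 36.840 / (36.840 + 15.420) * 100 = 70.49%

70.49%


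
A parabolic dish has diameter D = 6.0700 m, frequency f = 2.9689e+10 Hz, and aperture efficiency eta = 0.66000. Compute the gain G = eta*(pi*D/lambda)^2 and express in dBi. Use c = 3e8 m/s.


lambda = c / f = 3.0000e+08 / 2.9689e+10 = 0.01010475 m
G_linear = 0.66000 * (pi * 6.0700 / 0.01010475)^2 = 2.350552e+06
G_dBi = 10 * log10(2.350552e+06) = 63.71 dBi

63.71 dBi


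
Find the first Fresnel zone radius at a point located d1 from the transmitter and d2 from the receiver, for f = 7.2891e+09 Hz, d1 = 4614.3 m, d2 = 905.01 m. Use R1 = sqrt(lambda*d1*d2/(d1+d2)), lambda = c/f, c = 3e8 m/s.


lambda = c / f = 3.0000e+08 / 7.2891e+09 = 0.04115734 m
R1 = sqrt(0.04115734 * 4614.3 * 905.01 / (4614.3 + 905.01)) = 5.580 m

5.580 m


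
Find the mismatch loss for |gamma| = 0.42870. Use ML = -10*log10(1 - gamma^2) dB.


ML = -10 * log10(1 - 0.42870^2) = -10 * log10(0.81621631) = 0.8819 dB

0.8819 dB


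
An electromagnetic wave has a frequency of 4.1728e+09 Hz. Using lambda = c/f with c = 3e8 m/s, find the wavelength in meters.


lambda = c / f = 3.0000e+08 / 4.1728e+09 = 0.07189 m

0.07189 m


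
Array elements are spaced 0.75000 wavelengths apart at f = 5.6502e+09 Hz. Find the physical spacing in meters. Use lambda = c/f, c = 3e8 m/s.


lambda = c / f = 3.0000e+08 / 5.6502e+09 = 0.05309547 m
d = 0.75000 * 0.05309547 = 0.03982 m

0.03982 m


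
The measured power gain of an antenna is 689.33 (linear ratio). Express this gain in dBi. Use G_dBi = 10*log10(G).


G_dBi = 10 * log10(689.33) = 28.38 dBi

28.38 dBi


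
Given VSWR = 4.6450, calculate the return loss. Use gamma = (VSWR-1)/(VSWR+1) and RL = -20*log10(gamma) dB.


gamma = (4.6450 - 1) / (4.6450 + 1) = 0.6457042
RL = -20 * log10(0.6457042) = 3.799 dB

3.799 dB


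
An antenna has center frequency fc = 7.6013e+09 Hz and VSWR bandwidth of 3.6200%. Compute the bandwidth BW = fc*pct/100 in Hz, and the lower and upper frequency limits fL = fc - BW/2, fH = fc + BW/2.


BW = 7.6013e+09 * 3.6200/100 = 2.751671e+08 Hz
fL = 7.6013e+09 - 2.751671e+08/2 = 7.464e+09 Hz
fH = 7.6013e+09 + 2.751671e+08/2 = 7.739e+09 Hz

BW=2.752e+08 Hz, fL=7.464e+09 Hz, fH=7.739e+09 Hz


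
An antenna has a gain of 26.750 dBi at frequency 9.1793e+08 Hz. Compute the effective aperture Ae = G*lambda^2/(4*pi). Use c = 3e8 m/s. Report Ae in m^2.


lambda = c / f = 3.0000e+08 / 9.1793e+08 = 0.3268223 m
G_linear = 10^(26.750/10) = 473.1513
Ae = G_linear * lambda^2 / (4*pi) = 473.1513 * 0.3268223^2 / (4*pi) = 4.022 m^2

4.022 m^2


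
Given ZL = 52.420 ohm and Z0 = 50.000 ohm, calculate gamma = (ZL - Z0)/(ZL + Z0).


gamma = (52.420 - 50.000) / (52.420 + 50.000) = 0.02363

0.02363


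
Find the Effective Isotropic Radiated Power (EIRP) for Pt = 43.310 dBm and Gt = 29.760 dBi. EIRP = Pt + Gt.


EIRP = Pt + Gt = 43.310 + 29.760 = 73.07 dBm

73.07 dBm


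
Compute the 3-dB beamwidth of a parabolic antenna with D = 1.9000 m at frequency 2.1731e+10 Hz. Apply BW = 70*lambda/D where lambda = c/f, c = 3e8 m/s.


lambda = c / f = 3.0000e+08 / 2.1731e+10 = 0.01380516 m
BW = 70 * 0.01380516 / 1.9000 = 0.5086 deg

0.5086 deg


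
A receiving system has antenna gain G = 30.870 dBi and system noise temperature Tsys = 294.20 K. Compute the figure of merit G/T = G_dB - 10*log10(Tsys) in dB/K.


G/T = 30.870 - 10*log10(294.20) = 30.870 - 24.68643 = 6.184 dB/K

6.184 dB/K


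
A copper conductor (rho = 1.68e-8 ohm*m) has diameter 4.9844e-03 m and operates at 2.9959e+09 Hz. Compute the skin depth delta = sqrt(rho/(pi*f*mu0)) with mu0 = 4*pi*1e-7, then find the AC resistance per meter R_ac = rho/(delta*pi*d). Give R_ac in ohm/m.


delta = sqrt(1.68e-8 / (pi * 2.9959e+09 * 4*pi*1e-7)) = 1.191821e-06 m
R_ac = 1.68e-8 / (1.191821e-06 * pi * 4.9844e-03) = 0.9002 ohm/m

0.9002 ohm/m


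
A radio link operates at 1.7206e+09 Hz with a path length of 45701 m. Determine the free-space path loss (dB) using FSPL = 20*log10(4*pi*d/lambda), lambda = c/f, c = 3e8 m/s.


lambda = c / f = 3.0000e+08 / 1.7206e+09 = 0.1743578 m
FSPL = 20 * log10(4*pi*45701/0.1743578) = 130.4 dB

130.4 dB


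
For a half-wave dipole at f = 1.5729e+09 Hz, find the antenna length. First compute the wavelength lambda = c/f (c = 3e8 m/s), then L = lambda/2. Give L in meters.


lambda = c / f = 3.0000e+08 / 1.5729e+09 = 0.1907305 m
L = lambda / 2 = 0.1907305 / 2 = 0.09537 m

0.09537 m


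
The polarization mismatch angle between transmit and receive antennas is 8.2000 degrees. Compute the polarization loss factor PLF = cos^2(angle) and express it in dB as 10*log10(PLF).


PLF_linear = cos^2(8.2000 deg) = 0.9796570
PLF_dB = 10 * log10(0.9796570) = -0.08926 dB

-0.08926 dB


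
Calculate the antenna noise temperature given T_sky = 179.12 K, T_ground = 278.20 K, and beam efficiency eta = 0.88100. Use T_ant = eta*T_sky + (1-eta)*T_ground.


T_ant = 0.88100 * 179.12 + (1 - 0.88100) * 278.20 = 190.9 K

190.9 K


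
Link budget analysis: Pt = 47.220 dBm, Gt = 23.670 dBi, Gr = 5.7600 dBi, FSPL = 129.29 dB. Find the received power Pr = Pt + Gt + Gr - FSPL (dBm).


Pr = 47.220 + 23.670 + 5.7600 - 129.29 = -52.64 dBm

-52.64 dBm


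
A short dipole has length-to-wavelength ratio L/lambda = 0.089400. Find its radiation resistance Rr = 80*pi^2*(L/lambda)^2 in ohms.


Rr = 80 * pi^2 * (0.089400)^2 = 80 * 9.869604 * 7.992360e-03 = 6.311 ohm

6.311 ohm


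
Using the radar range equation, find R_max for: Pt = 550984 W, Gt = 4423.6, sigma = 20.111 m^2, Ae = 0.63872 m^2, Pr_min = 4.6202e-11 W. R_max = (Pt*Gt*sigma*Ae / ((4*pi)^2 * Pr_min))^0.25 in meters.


R^4 = 550984*4423.6*20.111*0.63872 / ((4*pi)^2 * 4.6202e-11) = 4.291198e+18
R_max = 4.291198e+18^0.25 = 45514 m

45514 m


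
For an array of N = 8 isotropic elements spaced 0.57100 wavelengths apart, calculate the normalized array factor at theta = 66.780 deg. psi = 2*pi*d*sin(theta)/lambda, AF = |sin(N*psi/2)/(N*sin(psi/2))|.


psi = 2*pi*0.57100*sin(66.780 deg) = 3.297087 rad
AF = |sin(8*3.297087/2) / (8*sin(3.297087/2))| = 0.07305

0.07305


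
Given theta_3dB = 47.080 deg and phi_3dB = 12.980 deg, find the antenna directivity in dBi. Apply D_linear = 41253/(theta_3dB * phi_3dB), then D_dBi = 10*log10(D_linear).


D_linear = 41253 / (47.080 * 12.980) = 67.50631
D_dBi = 10 * log10(67.50631) = 18.29 dBi

18.29 dBi


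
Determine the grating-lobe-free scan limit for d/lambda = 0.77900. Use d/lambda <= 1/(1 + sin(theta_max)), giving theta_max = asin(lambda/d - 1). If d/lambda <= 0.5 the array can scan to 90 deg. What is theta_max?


lambda/d - 1 = 1/0.77900 - 1 = 0.2836970
theta_max = asin(0.2836970) = 16.48 deg

16.48 deg


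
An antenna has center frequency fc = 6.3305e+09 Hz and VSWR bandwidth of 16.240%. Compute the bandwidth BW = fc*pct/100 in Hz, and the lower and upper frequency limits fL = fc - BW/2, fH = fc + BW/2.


BW = 6.3305e+09 * 16.240/100 = 1.028073e+09 Hz
fL = 6.3305e+09 - 1.028073e+09/2 = 5.816e+09 Hz
fH = 6.3305e+09 + 1.028073e+09/2 = 6.845e+09 Hz

BW=1.028e+09 Hz, fL=5.816e+09 Hz, fH=6.845e+09 Hz


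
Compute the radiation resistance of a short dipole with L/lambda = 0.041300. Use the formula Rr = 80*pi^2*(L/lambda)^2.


Rr = 80 * pi^2 * (0.041300)^2 = 80 * 9.869604 * 1.705690e-03 = 1.347 ohm

1.347 ohm


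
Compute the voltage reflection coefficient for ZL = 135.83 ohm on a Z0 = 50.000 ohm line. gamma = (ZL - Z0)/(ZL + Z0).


gamma = (135.83 - 50.000) / (135.83 + 50.000) = 0.4619

0.4619


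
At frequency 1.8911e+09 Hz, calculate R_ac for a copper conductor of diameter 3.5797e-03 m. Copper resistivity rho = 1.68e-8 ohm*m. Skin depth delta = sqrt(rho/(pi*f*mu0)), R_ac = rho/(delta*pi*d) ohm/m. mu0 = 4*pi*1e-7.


delta = sqrt(1.68e-8 / (pi * 1.8911e+09 * 4*pi*1e-7)) = 1.500091e-06 m
R_ac = 1.68e-8 / (1.500091e-06 * pi * 3.5797e-03) = 0.9959 ohm/m

0.9959 ohm/m


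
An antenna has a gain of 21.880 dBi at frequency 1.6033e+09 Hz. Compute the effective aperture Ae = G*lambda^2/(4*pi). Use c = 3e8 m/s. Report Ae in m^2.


lambda = c / f = 3.0000e+08 / 1.6033e+09 = 0.1871141 m
G_linear = 10^(21.880/10) = 154.1700
Ae = G_linear * lambda^2 / (4*pi) = 154.1700 * 0.1871141^2 / (4*pi) = 0.4295 m^2

0.4295 m^2


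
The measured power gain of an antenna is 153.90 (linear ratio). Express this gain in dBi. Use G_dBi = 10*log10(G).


G_dBi = 10 * log10(153.90) = 21.87 dBi

21.87 dBi


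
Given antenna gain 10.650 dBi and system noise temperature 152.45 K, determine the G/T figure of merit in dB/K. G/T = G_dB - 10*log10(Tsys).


G/T = 10.650 - 10*log10(152.45) = 10.650 - 21.83127 = -11.18 dB/K

-11.18 dB/K


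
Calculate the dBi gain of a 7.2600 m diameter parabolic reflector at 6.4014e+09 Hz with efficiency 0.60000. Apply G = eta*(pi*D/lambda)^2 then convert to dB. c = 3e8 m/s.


lambda = c / f = 3.0000e+08 / 6.4014e+09 = 0.04686475 m
G_linear = 0.60000 * (pi * 7.2600 / 0.04686475)^2 = 142112.3
G_dBi = 10 * log10(142112.3) = 51.53 dBi

51.53 dBi


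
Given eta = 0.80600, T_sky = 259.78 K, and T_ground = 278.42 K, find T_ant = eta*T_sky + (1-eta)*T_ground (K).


T_ant = 0.80600 * 259.78 + (1 - 0.80600) * 278.42 = 263.4 K

263.4 K


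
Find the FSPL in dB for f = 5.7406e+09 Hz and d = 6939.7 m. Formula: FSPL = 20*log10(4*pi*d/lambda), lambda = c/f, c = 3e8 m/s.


lambda = c / f = 3.0000e+08 / 5.7406e+09 = 0.05225935 m
FSPL = 20 * log10(4*pi*6939.7/0.05225935) = 124.4 dB

124.4 dB


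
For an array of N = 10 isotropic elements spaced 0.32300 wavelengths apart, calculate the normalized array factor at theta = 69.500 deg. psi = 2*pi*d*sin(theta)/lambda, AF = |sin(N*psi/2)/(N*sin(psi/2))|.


psi = 2*pi*0.32300*sin(69.500 deg) = 1.900947 rad
AF = |sin(10*1.900947/2) / (10*sin(1.900947/2))| = 9.816e-03

9.816e-03


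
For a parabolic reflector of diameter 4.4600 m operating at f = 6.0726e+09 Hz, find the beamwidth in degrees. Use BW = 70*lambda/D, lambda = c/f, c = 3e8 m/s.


lambda = c / f = 3.0000e+08 / 6.0726e+09 = 0.04940223 m
BW = 70 * 0.04940223 / 4.4600 = 0.7754 deg

0.7754 deg


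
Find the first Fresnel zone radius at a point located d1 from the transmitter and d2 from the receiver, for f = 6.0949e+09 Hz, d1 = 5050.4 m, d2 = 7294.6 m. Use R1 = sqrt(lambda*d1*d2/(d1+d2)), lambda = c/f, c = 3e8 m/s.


lambda = c / f = 3.0000e+08 / 6.0949e+09 = 0.04922148 m
R1 = sqrt(0.04922148 * 5050.4 * 7294.6 / (5050.4 + 7294.6)) = 12.12 m

12.12 m


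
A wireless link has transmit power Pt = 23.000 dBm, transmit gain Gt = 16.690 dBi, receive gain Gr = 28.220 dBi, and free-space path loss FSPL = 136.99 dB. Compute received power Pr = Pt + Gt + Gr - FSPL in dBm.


Pr = 23.000 + 16.690 + 28.220 - 136.99 = -69.08 dBm

-69.08 dBm


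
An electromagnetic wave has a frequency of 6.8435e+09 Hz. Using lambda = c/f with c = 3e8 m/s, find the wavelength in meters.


lambda = c / f = 3.0000e+08 / 6.8435e+09 = 0.04384 m

0.04384 m


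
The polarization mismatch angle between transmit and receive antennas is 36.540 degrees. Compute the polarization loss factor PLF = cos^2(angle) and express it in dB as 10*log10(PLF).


PLF_linear = cos^2(36.540 deg) = 0.6455181
PLF_dB = 10 * log10(0.6455181) = -1.901 dB

-1.901 dB
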